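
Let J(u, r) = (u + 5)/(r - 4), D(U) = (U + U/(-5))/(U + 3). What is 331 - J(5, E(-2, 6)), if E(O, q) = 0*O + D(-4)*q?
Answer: 12553/38 ≈ 330.34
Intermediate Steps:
D(U) = 4*U/(5*(3 + U)) (D(U) = (U + U*(-⅕))/(3 + U) = (U - U/5)/(3 + U) = (4*U/5)/(3 + U) = 4*U/(5*(3 + U)))
E(O, q) = 16*q/5 (E(O, q) = 0*O + ((⅘)*(-4)/(3 - 4))*q = 0 + ((⅘)*(-4)/(-1))*q = 0 + ((⅘)*(-4)*(-1))*q = 0 + 16*q/5 = 16*q/5)
J(u, r) = (5 + u)/(-4 + r)
331 - J(5, E(-2, 6)) = 331 - (5 + 5)/(-4 + (16/5)*6) = 331 - 10/(-4 + 96/5) = 331 - 10/76/5 = 331 - 5*10/76 = 331 - 1*25/38 = 331 - 25/38 = 12553/38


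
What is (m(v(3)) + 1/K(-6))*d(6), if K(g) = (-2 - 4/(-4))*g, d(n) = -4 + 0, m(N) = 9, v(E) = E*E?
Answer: -110/3 ≈ -36.667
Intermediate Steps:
v(E) = E²
d(n) = -4
K(g) = -g (K(g) = (-2 - 4*(-¼))*g = (-2 + 1)*g = -g)
(m(v(3)) + 1/K(-6))*d(6) = (9 + 1/(-1*(-6)))*(-4) = (9 + 1/6)*(-4) = (9 + ⅙)*(-4) = (55/6)*(-4) = -110/3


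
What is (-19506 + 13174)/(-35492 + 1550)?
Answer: 3166/16971 ≈ 0.18655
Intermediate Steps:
(-19506 + 13174)/(-35492 + 1550) = -6332/(-33942) = -6332*(-1/33942) = 3166/16971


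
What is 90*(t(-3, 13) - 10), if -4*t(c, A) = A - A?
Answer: -900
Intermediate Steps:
t(c, A) = 0 (t(c, A) = -(A - A)/4 = -1/4*0 = 0)
90*(t(-3, 13) - 10) = 90*(0 - 10) = 90*(-10) = -900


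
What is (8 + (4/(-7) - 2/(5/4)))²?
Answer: 41616/1225 ≈ 33.972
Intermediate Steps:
(8 + (4/(-7) - 2/(5/4)))² = (8 + (4*(-⅐) - 2/(5*(¼))))² = (8 + (-4/7 - 2/5/4))² = (8 + (-4/7 - 2*⅘))² = (8 + (-4/7 - 8/5))² = (8 - 76/35)² = (204/35)² = 41616/1225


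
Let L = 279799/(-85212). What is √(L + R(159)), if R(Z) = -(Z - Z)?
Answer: I*√73587137/4734 ≈ 1.8121*I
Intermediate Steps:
R(Z) = 0 (R(Z) = -1*0 = 0)
L = -279799/85212 (L = 279799*(-1/85212) = -279799/85212 ≈ -3.2836)
√(L + R(159)) = √(-279799/85212 + 0) = √(-279799/85212) = I*√73587137/4734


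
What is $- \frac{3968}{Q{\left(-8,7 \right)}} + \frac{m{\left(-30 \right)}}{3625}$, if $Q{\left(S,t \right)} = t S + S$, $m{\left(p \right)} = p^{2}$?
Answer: $\frac{9026}{145} \approx 62.248$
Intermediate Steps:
$Q{\left(S,t \right)} = S + S t$ ($Q{\left(S,t \right)} = S t + S = S + S t$)
$- \frac{3968}{Q{\left(-8,7 \right)}} + \frac{m{\left(-30 \right)}}{3625} = - \frac{3968}{\left(-8\right) \left(1 + 7\right)} + \frac{\left(-30\right)^{2}}{3625} = - \frac{3968}{\left(-8\right) 8} + 900 \cdot \frac{1}{3625} = - \frac{3968}{-64} + \frac{36}{145} = \left(-3968\right) \left(- \frac{1}{64}\right) + \frac{36}{145} = 62 + \frac{36}{145} = \frac{9026}{145}$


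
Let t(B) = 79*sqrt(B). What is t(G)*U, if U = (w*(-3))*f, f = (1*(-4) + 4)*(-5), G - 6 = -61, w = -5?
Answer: 0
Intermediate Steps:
G = -55 (G = 6 - 61 = -55)
f = 0 (f = (-4 + 4)*(-5) = 0*(-5) = 0)
U = 0 (U = -5*(-3)*0 = 15*0 = 0)
t(G)*U = (79*sqrt(-55))*0 = (79*(I*sqrt(55)))*0 = (79*I*sqrt(55))*0 = 0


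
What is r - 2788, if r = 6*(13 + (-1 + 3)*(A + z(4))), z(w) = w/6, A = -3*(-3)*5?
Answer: -2162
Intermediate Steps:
A = 45 (A = 9*5 = 45)
z(w) = w/6 (z(w) = w*(1/6) = w/6)
r = 626 (r = 6*(13 + (-1 + 3)*(45 + (1/6)*4)) = 6*(13 + 2*(45 + 2/3)) = 6*(13 + 2*(137/3)) = 6*(13 + 274/3) = 6*(313/3) = 626)
r - 2788 = 626 - 2788 = -2162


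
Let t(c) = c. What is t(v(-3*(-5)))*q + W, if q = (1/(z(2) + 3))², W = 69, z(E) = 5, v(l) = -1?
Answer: 4415/64 ≈ 68.984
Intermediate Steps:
q = 1/64 (q = (1/(5 + 3))² = (1/8)² = (⅛)² = 1/64 ≈ 0.015625)
t(v(-3*(-5)))*q + W = -1*1/64 + 69 = -1/64 + 69 = 4415/64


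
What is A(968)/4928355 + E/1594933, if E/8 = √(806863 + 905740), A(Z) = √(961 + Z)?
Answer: √1929/4928355 + 8*√1712603/1594933 ≈ 0.0065730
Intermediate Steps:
E = 8*√1712603 (E = 8*√(806863 + 905740) = 8*√1712603 ≈ 10469.)
A(968)/4928355 + E/1594933 = √(961 + 968)/4928355 + (8*√1712603)/1594933 = √1929*(1/4928355) + (8*√1712603)*(1/1594933) = √1929/4928355 + 8*√1712603/1594933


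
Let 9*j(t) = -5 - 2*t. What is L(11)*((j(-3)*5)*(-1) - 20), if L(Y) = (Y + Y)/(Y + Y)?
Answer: -185/9 ≈ -20.556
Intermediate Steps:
L(Y) = 1 (L(Y) = (2*Y)/((2*Y)) = (2*Y)*(1/(2*Y)) = 1)
j(t) = -5/9 - 2*t/9 (j(t) = (-5 - 2*t)/9 = -5/9 - 2*t/9)
L(11)*((j(-3)*5)*(-1) - 20) = 1*(((-5/9 - 2/9*(-3))*5)*(-1) - 20) = 1*(((-5/9 + ⅔)*5)*(-1) - 20) = 1*(((⅑)*5)*(-1) - 20) = 1*((5/9)*(-1) - 20) = 1*(-5/9 - 20) = 1*(-185/9) = -185/9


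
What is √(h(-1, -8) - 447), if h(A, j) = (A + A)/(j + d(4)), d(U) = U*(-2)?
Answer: 5*I*√286/4 ≈ 21.139*I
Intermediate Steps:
d(U) = -2*U
h(A, j) = 2*A/(-8 + j) (h(A, j) = (A + A)/(j - 2*4) = (2*A)/(j - 8) = (2*A)/(-8 + j) = 2*A/(-8 + j))
√(h(-1, -8) - 447) = √(2*(-1)/(-8 - 8) - 447) = √(2*(-1)/(-16) - 447) = √(2*(-1)*(-1/16) - 447) = √(⅛ - 447) = √(-3575/8) = 5*I*√286/4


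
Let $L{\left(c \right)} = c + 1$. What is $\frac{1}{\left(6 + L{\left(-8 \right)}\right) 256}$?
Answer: $- \frac{1}{256} \approx -0.0039063$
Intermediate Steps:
$L{\left(c \right)} = 1 + c$
$\frac{1}{\left(6 + L{\left(-8 \right)}\right) 256} = \frac{1}{\left(6 + \left(1 - 8\right)\right) 256} = \frac{1}{\left(6 - 7\right) 256} = \frac{1}{\left(-1\right) 256} = \frac{1}{-256} = - \frac{1}{256}$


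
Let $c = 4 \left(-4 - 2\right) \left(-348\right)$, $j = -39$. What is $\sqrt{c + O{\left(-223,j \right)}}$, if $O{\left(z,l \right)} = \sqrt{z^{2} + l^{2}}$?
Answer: $\sqrt{8352 + 25 \sqrt{82}} \approx 92.62$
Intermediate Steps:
$c = 8352$ ($c = 4 \left(-6\right) \left(-348\right) = \left(-24\right) \left(-348\right) = 8352$)
$O{\left(z,l \right)} = \sqrt{l^{2} + z^{2}}$
$\sqrt{c + O{\left(-223,j \right)}} = \sqrt{8352 + \sqrt{\left(-39\right)^{2} + \left(-223\right)^{2}}} = \sqrt{8352 + \sqrt{1521 + 49729}} = \sqrt{8352 + \sqrt{51250}} = \sqrt{8352 + 25 \sqrt{82}}$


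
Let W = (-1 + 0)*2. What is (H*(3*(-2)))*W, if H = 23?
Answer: 276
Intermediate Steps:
W = -2 (W = -1*2 = -2)
(H*(3*(-2)))*W = (23*(3*(-2)))*(-2) = (23*(-6))*(-2) = -138*(-2) = 276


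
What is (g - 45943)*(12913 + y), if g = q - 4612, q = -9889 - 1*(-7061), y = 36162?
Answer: -2619770725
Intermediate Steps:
q = -2828 (q = -9889 + 7061 = -2828)
g = -7440 (g = -2828 - 4612 = -7440)
(g - 45943)*(12913 + y) = (-7440 - 45943)*(12913 + 36162) = -53383*49075 = -2619770725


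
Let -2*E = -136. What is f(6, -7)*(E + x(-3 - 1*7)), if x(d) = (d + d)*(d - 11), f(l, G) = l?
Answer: 2928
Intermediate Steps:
E = 68 (E = -½*(-136) = 68)
x(d) = 2*d*(-11 + d) (x(d) = (2*d)*(-11 + d) = 2*d*(-11 + d))
f(6, -7)*(E + x(-3 - 1*7)) = 6*(68 + 2*(-3 - 1*7)*(-11 + (-3 - 1*7))) = 6*(68 + 2*(-3 - 7)*(-11 + (-3 - 7))) = 6*(68 + 2*(-10)*(-11 - 10)) = 6*(68 + 2*(-10)*(-21)) = 6*(68 + 420) = 6*488 = 2928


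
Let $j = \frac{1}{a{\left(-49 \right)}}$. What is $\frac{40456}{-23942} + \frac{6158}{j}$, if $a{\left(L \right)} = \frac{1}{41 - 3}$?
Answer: $\frac{36474377}{227449} \approx 160.36$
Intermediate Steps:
$a{\left(L \right)} = \frac{1}{38}$
$j = 38$ ($j = \frac{1}{\frac{1}{38}} = 38$)
$\frac{40456}{-23942} + \frac{6158}{j} = \frac{40456}{-23942} + \frac{6158}{38} = 40456 \left(- \frac{1}{23942}\right) + 6158 \cdot \frac{1}{38} = - \frac{20228}{11971} + \frac{3079}{19} = \frac{36474377}{227449}$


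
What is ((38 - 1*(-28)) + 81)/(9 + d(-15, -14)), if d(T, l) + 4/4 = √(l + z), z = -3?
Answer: 392/27 - 49*I*√17/27 ≈ 14.519 - 7.4827*I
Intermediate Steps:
d(T, l) = -1 + √(-3 + l) (d(T, l) = -1 + √(l - 3) = -1 + √(-3 + l))
((38 - 1*(-28)) + 81)/(9 + d(-15, -14)) = ((38 - 1*(-28)) + 81)/(9 + (-1 + √(-3 - 14))) = ((38 + 28) + 81)/(9 + (-1 + √(-17))) = (66 + 81)/(9 + (-1 + I*√17)) = 147/(8 + I*√17)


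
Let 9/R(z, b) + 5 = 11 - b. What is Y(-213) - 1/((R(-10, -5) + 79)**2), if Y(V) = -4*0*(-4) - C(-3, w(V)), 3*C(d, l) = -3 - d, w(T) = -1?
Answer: -121/770884 ≈ -0.00015696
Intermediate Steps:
R(z, b) = 9/(6 - b) (R(z, b) = 9/(-5 + (11 - b)) = 9/(6 - b))
C(d, l) = -1 - d/3 (C(d, l) = (-3 - d)/3 = -1 - d/3)
Y(V) = 0 (Y(V) = -4*0*(-4) - (-1 - 1/3*(-3)) = 0*(-4) - (-1 + 1) = 0 - 1*0 = 0 + 0 = 0)
Y(-213) - 1/((R(-10, -5) + 79)**2) = 0 - 1/((-9/(-6 - 5) + 79)**2) = 0 - 1/((-9/(-11) + 79)**2) = 0 - 1/((-9*(-1/11) + 79)**2) = 0 - 1/((9/11 + 79)**2) = 0 - 1/((878/11)**2) = 0 - 1/770884/121 = 0 - 1*121/770884 = 0 - 121/770884 = -121/770884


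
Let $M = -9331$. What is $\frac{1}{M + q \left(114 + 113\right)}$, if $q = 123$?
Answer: $\frac{1}{18590} \approx 5.3792 \cdot 10^{-5}$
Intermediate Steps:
$\frac{1}{M + q \left(114 + 113\right)} = \frac{1}{-9331 + 123 \left(114 + 113\right)} = \frac{1}{-9331 + 123 \cdot 227} = \frac{1}{-9331 + 27921} = \frac{1}{18590}$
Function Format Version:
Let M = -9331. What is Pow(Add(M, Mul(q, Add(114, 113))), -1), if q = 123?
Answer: Rational(1, 18590) ≈ 5.3792e-5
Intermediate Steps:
Pow(Add(M, Mul(q, Add(114, 113))), -1) = Pow(Add(-9331, Mul(123, Add(114, 113))), -1) = Pow(Add(-9331, Mul(123, 227)), -1) = Pow(Add(-9331, 27921), -1) = Pow(18590, -1) = Rational(1, 18590)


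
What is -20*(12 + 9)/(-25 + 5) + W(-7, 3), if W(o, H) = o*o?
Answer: 70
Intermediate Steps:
W(o, H) = o²
-20*(12 + 9)/(-25 + 5) + W(-7, 3) = -20*(12 + 9)/(-25 + 5) + (-7)² = -420/(-20) + 49 = -420*(-1)/20 + 49 = -20*(-21/20) + 49 = 21 + 49 = 70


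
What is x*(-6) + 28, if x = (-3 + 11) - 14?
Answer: 64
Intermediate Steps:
x = -6 (x = 8 - 14 = -6)
x*(-6) + 28 = -6*(-6) + 28 = 36 + 28 = 64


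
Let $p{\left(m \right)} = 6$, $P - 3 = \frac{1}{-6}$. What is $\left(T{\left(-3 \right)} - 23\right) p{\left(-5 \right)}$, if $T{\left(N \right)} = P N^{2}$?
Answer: $15$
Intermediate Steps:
$P = \frac{17}{6}$ ($P = 3 + \frac{1}{-6} = 3 - \frac{1}{6} = \frac{17}{6} \approx 2.8333$)
$T{\left(N \right)} = \frac{17 N^{2}}{6}$
$\left(T{\left(-3 \right)} - 23\right) p{\left(-5 \right)} = \left(\frac{17 \left(-3\right)^{2}}{6} - 23\right) 6 = \left(\frac{17}{6} \cdot 9 - 23\right) 6 = \left(\frac{51}{2} - 23\right) 6 = \frac{5}{2} \cdot 6 = 15$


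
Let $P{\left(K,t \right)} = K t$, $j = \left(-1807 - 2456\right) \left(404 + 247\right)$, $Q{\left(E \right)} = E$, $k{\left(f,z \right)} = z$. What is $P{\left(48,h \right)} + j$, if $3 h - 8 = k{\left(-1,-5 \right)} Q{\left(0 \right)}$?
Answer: $-2775085$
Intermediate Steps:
$j = -2775213$ ($j = \left(-4263\right) 651 = -2775213$)
$h = \frac{8}{3}$ ($h = \frac{8}{3} + \frac{\left(-5\right) 0}{3} = \frac{8}{3} + \frac{1}{3} \cdot 0 = \frac{8}{3} + 0 = \frac{8}{3} \approx 2.6667$)
$P{\left(48,h \right)} + j = 48 \cdot \frac{8}{3} - 2775213 = 128 - 2775213 = -2775085$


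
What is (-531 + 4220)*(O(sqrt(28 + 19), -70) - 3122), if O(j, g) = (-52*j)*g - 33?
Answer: -11638795 + 13427960*sqrt(47) ≈ 8.0419e+7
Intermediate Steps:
O(j, g) = -33 - 52*g*j (O(j, g) = -52*g*j - 33 = -33 - 52*g*j)
(-531 + 4220)*(O(sqrt(28 + 19), -70) - 3122) = (-531 + 4220)*((-33 - 52*(-70)*sqrt(28 + 19)) - 3122) = 3689*((-33 - 52*(-70)*sqrt(47)) - 3122) = 3689*((-33 + 3640*sqrt(47)) - 3122) = 3689*(-3155 + 3640*sqrt(47)) = -11638795 + 13427960*sqrt(47)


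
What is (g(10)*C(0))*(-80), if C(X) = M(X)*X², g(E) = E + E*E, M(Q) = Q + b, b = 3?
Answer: 0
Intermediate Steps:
M(Q) = 3 + Q (M(Q) = Q + 3 = 3 + Q)
g(E) = E + E²
C(X) = X²*(3 + X) (C(X) = (3 + X)*X² = X²*(3 + X))
(g(10)*C(0))*(-80) = ((10*(1 + 10))*(0²*(3 + 0)))*(-80) = ((10*11)*(0*3))*(-80) = (110*0)*(-80) = 0*(-80) = 0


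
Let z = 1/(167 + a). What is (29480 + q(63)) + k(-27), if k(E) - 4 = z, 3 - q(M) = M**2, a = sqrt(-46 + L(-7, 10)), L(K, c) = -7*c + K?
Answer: 714810383/28012 - I*sqrt(123)/28012 ≈ 25518.0 - 0.00039592*I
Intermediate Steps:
L(K, c) = K - 7*c
a = I*sqrt(123) (a = sqrt(-46 + (-7 - 7*10)) = sqrt(-46 + (-7 - 70)) = sqrt(-46 - 77) = sqrt(-123) = I*sqrt(123) ≈ 11.091*I)
q(M) = 3 - M**2
z = 1/(167 + I*sqrt(123)) ≈ 0.0059617 - 0.00039592*I
k(E) = 112215/28012 - I*sqrt(123)/28012 (k(E) = 4 + (167/28012 - I*sqrt(123)/28012) = 112215/28012 - I*sqrt(123)/28012)
(29480 + q(63)) + k(-27) = (29480 + (3 - 1*63**2)) + (112215/28012 - I*sqrt(123)/28012) = (29480 + (3 - 1*3969)) + (112215/28012 - I*sqrt(123)/28012) = (29480 + (3 - 3969)) + (112215/28012 - I*sqrt(123)/28012) = (29480 - 3966) + (112215/28012 - I*sqrt(123)/28012) = 25514 + (112215/28012 - I*sqrt(123)/28012) = 714810383/28012 - I*sqrt(123)/28012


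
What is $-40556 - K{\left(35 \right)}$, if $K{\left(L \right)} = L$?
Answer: $-40591$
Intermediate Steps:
$-40556 - K{\left(35 \right)} = -40556 - 35 = -40591$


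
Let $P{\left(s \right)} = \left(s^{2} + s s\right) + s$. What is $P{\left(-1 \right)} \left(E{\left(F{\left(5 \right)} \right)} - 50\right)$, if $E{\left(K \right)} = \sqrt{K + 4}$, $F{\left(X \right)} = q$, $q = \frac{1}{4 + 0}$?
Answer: $-50 + \frac{\sqrt{17}}{2} \approx -47.938$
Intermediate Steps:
$q = \frac{1}{4} \approx 0.25$
$F{\left(X \right)} = \frac{1}{4}$
$E{\left(K \right)} = \sqrt{4 + K}$
$P{\left(s \right)} = s + 2 s^{2}$ ($P{\left(s \right)} = \left(s^{2} + s^{2}\right) + s = 2 s^{2} + s = s + 2 s^{2}$)
$P{\left(-1 \right)} \left(E{\left(F{\left(5 \right)} \right)} - 50\right) = - (1 + 2 \left(-1\right)) \left(\sqrt{4 + \frac{1}{4}} - 50\right) = - (1 - 2) \left(\sqrt{\frac{17}{4}} - 50\right) = \left(-1\right) \left(-1\right) \left(\frac{\sqrt{17}}{2} - 50\right) = 1 \left(-50 + \frac{\sqrt{17}}{2}\right) = -50 + \frac{\sqrt{17}}{2}$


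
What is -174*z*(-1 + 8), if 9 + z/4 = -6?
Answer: 73080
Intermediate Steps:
z = -60 (z = -36 + 4*(-6) = -36 - 24 = -60)
-174*z*(-1 + 8) = -(-10440)*(-1 + 8) = -(-10440)*7 = -174*(-420) = 73080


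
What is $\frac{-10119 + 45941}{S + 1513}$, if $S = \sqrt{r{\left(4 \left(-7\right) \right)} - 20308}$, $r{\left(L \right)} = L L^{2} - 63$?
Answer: $\frac{27099343}{1165746} - \frac{17911 i \sqrt{42323}}{1165746} \approx 23.246 - 3.1609 i$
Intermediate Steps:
$r{\left(L \right)} = -63 + L^{3}$ ($r{\left(L \right)} = L^{3} - 63 = -63 + L^{3}$)
$S = i \sqrt{42323}$ ($S = \sqrt{\left(-63 + \left(4 \left(-7\right)\right)^{3}\right) - 20308} = \sqrt{\left(-63 + \left(-28\right)^{3}\right) - 20308} = \sqrt{\left(-63 - 21952\right) - 20308} = \sqrt{-22015 - 20308} = \sqrt{-42323} = i \sqrt{42323} \approx 205.73 i$)
$\frac{-10119 + 45941}{S + 1513} = \frac{-10119 + 45941}{i \sqrt{42323} + 1513} = \frac{35822}{1513 + i \sqrt{42323}}$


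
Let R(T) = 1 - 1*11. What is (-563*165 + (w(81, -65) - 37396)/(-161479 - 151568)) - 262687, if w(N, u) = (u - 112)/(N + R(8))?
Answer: -7903282707841/22226337 ≈ -3.5558e+5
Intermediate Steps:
R(T) = -10 (R(T) = 1 - 11 = -10)
w(N, u) = (-112 + u)/(-10 + N) (w(N, u) = (u - 112)/(N - 10) = (-112 + u)/(-10 + N))
(-563*165 + (w(81, -65) - 37396)/(-161479 - 151568)) - 262687 = (-563*165 + ((-112 - 65)/(-10 + 81) - 37396)/(-161479 - 151568)) - 262687 = (-92895 + (-177/71 - 37396)/(-313047)) - 262687 = (-92895 + ((1/71)*(-177) - 37396)*(-1/313047)) - 262687 = (-92895 + (-177/71 - 37396)*(-1/313047)) - 262687 = (-92895 - 2655293/71*(-1/313047)) - 262687 = (-92895 + 2655293/22226337) - 262687 = -2064712920322/22226337 - 262687 = -7903282707841/22226337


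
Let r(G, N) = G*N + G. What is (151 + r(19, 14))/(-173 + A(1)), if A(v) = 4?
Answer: -436/169 ≈ -2.5799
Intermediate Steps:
r(G, N) = G + G*N
(151 + r(19, 14))/(-173 + A(1)) = (151 + 19*(1 + 14))/(-173 + 4) = (151 + 19*15)/(-169) = (151 + 285)*(-1/169) = 436*(-1/169) = -436/169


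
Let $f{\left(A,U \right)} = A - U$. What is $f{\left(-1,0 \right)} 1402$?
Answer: $-1402$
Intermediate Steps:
$f{\left(-1,0 \right)} 1402 = \left(-1 - 0\right) 1402 = \left(-1 + 0\right) 1402 = \left(-1\right) 1402 = -1402$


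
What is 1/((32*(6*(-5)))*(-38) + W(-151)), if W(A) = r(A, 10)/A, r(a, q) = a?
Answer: 1/36481 ≈ 2.7412e-5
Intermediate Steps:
W(A) = 1 (W(A) = A/A = 1)
1/((32*(6*(-5)))*(-38) + W(-151)) = 1/((32*(6*(-5)))*(-38) + 1) = 1/((32*(-30))*(-38) + 1) = 1/(-960*(-38) + 1) = 1/(36480 + 1) = 1/36481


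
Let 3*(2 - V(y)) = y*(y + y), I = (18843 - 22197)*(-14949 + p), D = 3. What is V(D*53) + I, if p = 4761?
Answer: 34153700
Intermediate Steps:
I = 34170552 (I = (18843 - 22197)*(-14949 + 4761) = -3354*(-10188) = 34170552)
V(y) = 2 - 2*y²/3 (V(y) = 2 - y*(y + y)/3 = 2 - y*2*y/3 = 2 - 2*y²/3)
V(D*53) + I = (2 - 2*(3*53)²/3) + 34170552 = (2 - ⅔*159²) + 34170552 = (2 - ⅔*25281) + 34170552 = (2 - 16854) + 34170552 = -16852 + 34170552 = 34153700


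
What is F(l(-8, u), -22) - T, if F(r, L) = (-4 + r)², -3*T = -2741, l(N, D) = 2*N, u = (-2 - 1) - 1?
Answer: -1541/3 ≈ -513.67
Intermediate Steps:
u = -4 (u = -3 - 1 = -4)
T = 2741/3 (T = -⅓*(-2741) = 2741/3 ≈ 913.67)
F(l(-8, u), -22) - T = (-4 + 2*(-8))² - 1*2741/3 = (-4 - 16)² - 2741/3 = (-20)² - 2741/3 = 400 - 2741/3 = -1541/3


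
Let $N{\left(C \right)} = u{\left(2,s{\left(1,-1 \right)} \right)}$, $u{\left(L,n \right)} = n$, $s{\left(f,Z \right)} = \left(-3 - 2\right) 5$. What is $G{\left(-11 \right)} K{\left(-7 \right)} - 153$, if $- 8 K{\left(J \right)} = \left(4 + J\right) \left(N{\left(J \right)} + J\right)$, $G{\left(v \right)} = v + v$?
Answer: $111$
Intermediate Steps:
$s{\left(f,Z \right)} = -25$ ($s{\left(f,Z \right)} = \left(-5\right) 5 = -25$)
$G{\left(v \right)} = 2 v$
$N{\left(C \right)} = -25$
$K{\left(J \right)} = - \frac{\left(-25 + J\right) \left(4 + J\right)}{8}$ ($K{\left(J \right)} = - \frac{\left(4 + J\right) \left(-25 + J\right)}{8} = - \frac{\left(-25 + J\right) \left(4 + J\right)}{8}$)
$G{\left(-11 \right)} K{\left(-7 \right)} - 153 = 2 \left(-11\right) \left(\frac{25}{2} - \frac{\left(-7\right)^{2}}{8} + \frac{21}{8} \left(-7\right)\right) - 153 = - 22 \left(\frac{25}{2} - \frac{49}{8} - \frac{147}{8}\right) - 153 = \left(-22\right) \left(-12\right) - 153 = 264 - 153 = 111$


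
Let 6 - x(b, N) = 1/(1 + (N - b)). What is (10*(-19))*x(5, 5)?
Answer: -950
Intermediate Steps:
x(b, N) = 6 - 1/(1 + N - b) (x(b, N) = 6 - 1/(1 + (N - b)) = 6 - 1/(1 + N - b))
(10*(-19))*x(5, 5) = (10*(-19))*((5 - 6*5 + 6*5)/(1 + 5 - 1*5)) = -190*(5 - 30 + 30)/(1 + 5 - 5) = -190*5/1 = -190*5 = -950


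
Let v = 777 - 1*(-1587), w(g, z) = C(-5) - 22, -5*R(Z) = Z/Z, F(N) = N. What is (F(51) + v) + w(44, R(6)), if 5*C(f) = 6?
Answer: 11971/5 ≈ 2394.2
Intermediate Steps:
C(f) = 6/5 (C(f) = (⅕)*6 = 6/5)
R(Z) = -⅕ (R(Z) = -Z/(5*Z) = -⅕*1 = -⅕)
w(g, z) = -104/5 (w(g, z) = 6/5 - 22 = -104/5)
v = 2364 (v = 777 + 1587 = 2364)
(F(51) + v) + w(44, R(6)) = (51 + 2364) - 104/5 = 2415 - 104/5 = 11971/5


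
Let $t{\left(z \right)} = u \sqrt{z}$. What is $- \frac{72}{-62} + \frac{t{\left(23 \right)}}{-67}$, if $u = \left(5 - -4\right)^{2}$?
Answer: $\frac{36}{31} - \frac{81 \sqrt{23}}{67} \approx -4.6367$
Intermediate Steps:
$u = 81$ ($u = \left(5 + 4\right)^{2} = 9^{2} = 81$)
$t{\left(z \right)} = 81 \sqrt{z}$
$- \frac{72}{-62} + \frac{t{\left(23 \right)}}{-67} = - \frac{72}{-62} + \frac{81 \sqrt{23}}{-67} = \left(-72\right) \left(- \frac{1}{62}\right) + 81 \sqrt{23} \left(- \frac{1}{67}\right) = \frac{36}{31} - \frac{81 \sqrt{23}}{67}$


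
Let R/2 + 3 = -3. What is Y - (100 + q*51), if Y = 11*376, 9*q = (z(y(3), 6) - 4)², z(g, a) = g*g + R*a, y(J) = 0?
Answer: -86084/3 ≈ -28695.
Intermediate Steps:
R = -12 (R = -6 + 2*(-3) = -6 - 6 = -12)
z(g, a) = g² - 12*a (z(g, a) = g*g - 12*a = g² - 12*a)
q = 5776/9 (q = ((0² - 12*6) - 4)²/9 = ((0 - 72) - 4)²/9 = (-72 - 4)²/9 = (⅑)*(-76)² = (⅑)*5776 = 5776/9 ≈ 641.78)
Y = 4136
Y - (100 + q*51) = 4136 - (100 + (5776/9)*51) = 4136 - (100 + 98192/3) = 4136 - 1*98492/3 = 4136 - 98492/3 = -86084/3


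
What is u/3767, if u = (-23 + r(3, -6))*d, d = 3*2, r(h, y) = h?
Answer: -120/3767 ≈ -0.031856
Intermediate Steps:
d = 6
u = -120 (u = (-23 + 3)*6 = -20*6 = -120)
u/3767 = -120/3767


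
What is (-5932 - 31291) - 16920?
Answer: -54143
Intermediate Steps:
(-5932 - 31291) - 16920 = -37223 - 16920 = -54143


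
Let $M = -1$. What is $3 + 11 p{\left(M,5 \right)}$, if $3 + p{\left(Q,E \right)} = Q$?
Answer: $-41$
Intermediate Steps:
$p{\left(Q,E \right)} = -3 + Q$
$3 + 11 p{\left(M,5 \right)} = 3 + 11 \left(-3 - 1\right) = 3 + 11 \left(-4\right) = 3 - 44 = -41$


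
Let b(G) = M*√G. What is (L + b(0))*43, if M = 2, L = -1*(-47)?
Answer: 2021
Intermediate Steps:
L = 47
b(G) = 2*√G
(L + b(0))*43 = (47 + 2*√0)*43 = (47 + 2*0)*43 = (47 + 0)*43 = 47*43 = 2021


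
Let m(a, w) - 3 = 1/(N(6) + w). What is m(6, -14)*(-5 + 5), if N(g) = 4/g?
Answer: 0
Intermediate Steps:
m(a, w) = 3 + 1/(2/3 + w) (m(a, w) = 3 + 1/(4/6 + w) = 3 + 1/(4*(1/6) + w) = 3 + 1/(2/3 + w))
m(6, -14)*(-5 + 5) = (9*(1 - 14)/(2 + 3*(-14)))*(-5 + 5) = (9*(-13)/(2 - 42))*0 = (9*(-13)/(-40))*0 = (9*(-1/40)*(-13))*0 = (117/40)*0 = 0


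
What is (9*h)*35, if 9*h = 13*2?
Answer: 910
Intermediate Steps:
h = 26/9 (h = (13*2)/9 = (⅑)*26 = 26/9 ≈ 2.8889)
(9*h)*35 = (9*(26/9))*35 = 26*35 = 910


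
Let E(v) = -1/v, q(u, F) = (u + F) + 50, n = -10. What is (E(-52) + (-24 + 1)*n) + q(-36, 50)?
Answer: 15289/52 ≈ 294.02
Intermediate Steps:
q(u, F) = 50 + F + u (q(u, F) = (F + u) + 50 = 50 + F + u)
(E(-52) + (-24 + 1)*n) + q(-36, 50) = (-1/(-52) + (-24 + 1)*(-10)) + (50 + 50 - 36) = (-1*(-1/52) - 23*(-10)) + 64 = (1/52 + 230) + 64 = 11961/52 + 64 = 15289/52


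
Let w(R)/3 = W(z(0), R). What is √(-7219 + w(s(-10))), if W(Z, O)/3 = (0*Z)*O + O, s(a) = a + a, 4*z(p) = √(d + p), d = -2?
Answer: 7*I*√151 ≈ 86.017*I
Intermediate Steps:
z(p) = √(-2 + p)/4
s(a) = 2*a
W(Z, O) = 3*O (W(Z, O) = 3*((0*Z)*O + O) = 3*(0*O + O) = 3*(0 + O) = 3*O)
w(R) = 9*R (w(R) = 3*(3*R) = 9*R)
√(-7219 + w(s(-10))) = √(-7219 + 9*(2*(-10))) = √(-7219 + 9*(-20)) = √(-7219 - 180) = √(-7399) = 7*I*√151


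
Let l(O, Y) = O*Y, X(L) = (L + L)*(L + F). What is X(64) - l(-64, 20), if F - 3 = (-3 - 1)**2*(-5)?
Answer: -384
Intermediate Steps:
F = -77 (F = 3 + (-3 - 1)**2*(-5) = 3 + (-4)**2*(-5) = 3 + 16*(-5) = 3 - 80 = -77)
X(L) = 2*L*(-77 + L) (X(L) = (L + L)*(L - 77) = (2*L)*(-77 + L) = 2*L*(-77 + L))
X(64) - l(-64, 20) = 2*64*(-77 + 64) - (-64)*20 = 2*64*(-13) - 1*(-1280) = -1664 + 1280 = -384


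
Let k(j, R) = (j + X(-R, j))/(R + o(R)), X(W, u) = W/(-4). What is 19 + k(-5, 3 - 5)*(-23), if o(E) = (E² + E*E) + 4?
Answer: 633/20 ≈ 31.650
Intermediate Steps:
X(W, u) = -W/4 (X(W, u) = W*(-¼) = -W/4)
o(E) = 4 + 2*E² (o(E) = (E² + E²) + 4 = 2*E² + 4 = 4 + 2*E²)
k(j, R) = (j + R/4)/(4 + R + 2*R²) (k(j, R) = (j - (-1)*R/4)/(R + (4 + 2*R²)) = (j + R/4)/(4 + R + 2*R²))
19 + k(-5, 3 - 5)*(-23) = 19 + ((-5 + (3 - 5)/4)/(4 + (3 - 5) + 2*(3 - 5)²))*(-23) = 19 + ((-5 + (¼)*(-2))/(4 - 2 + 2*(-2)²))*(-23) = 19 + ((-5 - ½)/(4 - 2 + 2*4))*(-23) = 19 + (-11/2/(4 - 2 + 8))*(-23) = 19 + (-11/2/10)*(-23) = 19 + ((⅒)*(-11/2))*(-23) = 19 - 11/20*(-23) = 19 + 253/20 = 633/20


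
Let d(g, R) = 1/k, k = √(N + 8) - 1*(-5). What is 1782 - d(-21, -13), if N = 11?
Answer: 10687/6 + √19/6 ≈ 1781.9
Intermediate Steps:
k = 5 + √19 (k = √(11 + 8) - 1*(-5) = √19 + 5 = 5 + √19 ≈ 9.3589)
d(g, R) = 1/(5 + √19)
1782 - d(-21, -13) = 1782 - (⅚ - √19/6) = 1782 + (-⅚ + √19/6) = 10687/6 + √19/6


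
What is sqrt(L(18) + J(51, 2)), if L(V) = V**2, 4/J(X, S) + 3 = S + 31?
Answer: sqrt(72930)/15 ≈ 18.004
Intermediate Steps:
J(X, S) = 4/(28 + S) (J(X, S) = 4/(-3 + (S + 31)) = 4/(-3 + (31 + S)) = 4/(28 + S))
sqrt(L(18) + J(51, 2)) = sqrt(18**2 + 4/(28 + 2)) = sqrt(324 + 4/30) = sqrt(324 + 4*(1/30)) = sqrt(324 + 2/15) = sqrt(4862/15) = sqrt(72930)/15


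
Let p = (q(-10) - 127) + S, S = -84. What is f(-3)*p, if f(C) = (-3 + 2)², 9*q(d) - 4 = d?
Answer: -635/3 ≈ -211.67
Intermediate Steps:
q(d) = 4/9 + d/9
f(C) = 1 (f(C) = (-1)² = 1)
p = -635/3 (p = ((4/9 + (⅑)*(-10)) - 127) - 84 = ((4/9 - 10/9) - 127) - 84 = (-⅔ - 127) - 84 = -383/3 - 84 = -635/3 ≈ -211.67)
f(-3)*p = 1*(-635/3) = -635/3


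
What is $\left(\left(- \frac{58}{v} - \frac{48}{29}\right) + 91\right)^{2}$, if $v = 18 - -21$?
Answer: $\frac{9873800689}{1279161} \approx 7719.0$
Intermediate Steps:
$v = 39$ ($v = 18 + 21 = 39$)
$\left(\left(- \frac{58}{v} - \frac{48}{29}\right) + 91\right)^{2} = \left(\left(- \frac{58}{39} - \frac{48}{29}\right) + 91\right)^{2} = \left(- \frac{3554}{1131} + 91\right)^{2} = \left(\frac{99367}{1131}\right)^{2} = \frac{9873800689}{1279161}$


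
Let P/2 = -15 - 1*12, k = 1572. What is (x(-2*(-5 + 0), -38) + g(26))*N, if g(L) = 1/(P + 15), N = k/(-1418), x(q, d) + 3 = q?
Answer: -71264/9217 ≈ -7.7318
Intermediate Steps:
x(q, d) = -3 + q
N = -786/709 (N = 1572/(-1418) = 1572*(-1/1418) = -786/709 ≈ -1.1086)
P = -54 (P = 2*(-15 - 1*12) = 2*(-15 - 12) = 2*(-27) = -54)
g(L) = -1/39 (g(L) = 1/(-54 + 15) = 1/(-39) = -1/39)
(x(-2*(-5 + 0), -38) + g(26))*N = ((-3 - 2*(-5 + 0)) - 1/39)*(-786/709) = ((-3 - 2*(-5)) - 1/39)*(-786/709) = ((-3 + 10) - 1/39)*(-786/709) = (7 - 1/39)*(-786/709) = (272/39)*(-786/709) = -71264/9217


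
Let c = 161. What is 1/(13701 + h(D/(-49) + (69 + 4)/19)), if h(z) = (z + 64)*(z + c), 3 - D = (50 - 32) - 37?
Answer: 866761/21478308611 ≈ 4.0355e-5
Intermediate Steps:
D = 22 (D = 3 - ((50 - 32) - 37) = 3 - (18 - 37) = 3 - 1*(-19) = 3 + 19 = 22)
h(z) = (64 + z)*(161 + z) (h(z) = (z + 64)*(z + 161) = (64 + z)*(161 + z))
1/(13701 + h(D/(-49) + (69 + 4)/19)) = 1/(13701 + (10304 + (22/(-49) + (69 + 4)/19)² + 225*(22/(-49) + (69 + 4)/19))) = 1/(13701 + (10304 + (22*(-1/49) + 73*(1/19))² + 225*(22*(-1/49) + 73*(1/19)))) = 1/(13701 + (10304 + (-22/49 + 73/19)² + 225*(-22/49 + 73/19))) = 1/(13701 + (10304 + (3159/931)² + 225*(3159/931))) = 1/(13701 + (10304 + 9979281/866761 + 710775/931)) = 1/(13701 + 9602816150/866761) = 1/(21478308611/866761) = 866761/21478308611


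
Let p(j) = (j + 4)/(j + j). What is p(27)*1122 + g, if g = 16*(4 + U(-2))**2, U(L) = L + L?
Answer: 5797/9 ≈ 644.11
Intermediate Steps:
U(L) = 2*L
p(j) = (4 + j)/(2*j) (p(j) = (4 + j)/((2*j)) = (4 + j)*(1/(2*j)) = (4 + j)/(2*j))
g = 0 (g = 16*(4 + 2*(-2))**2 = 16*(4 - 4)**2 = 16*0**2 = 16*0 = 0)
p(27)*1122 + g = ((1/2)*(4 + 27)/27)*1122 + 0 = ((1/2)*(1/27)*31)*1122 + 0 = (31/54)*1122 + 0 = 5797/9 + 0 = 5797/9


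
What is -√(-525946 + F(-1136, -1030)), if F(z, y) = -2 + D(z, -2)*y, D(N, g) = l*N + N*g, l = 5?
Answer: -6*√82897 ≈ -1727.5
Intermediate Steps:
D(N, g) = 5*N + N*g
F(z, y) = -2 + 3*y*z (F(z, y) = -2 + (z*(5 - 2))*y = -2 + (z*3)*y = -2 + (3*z)*y = -2 + 3*y*z)
-√(-525946 + F(-1136, -1030)) = -√(-525946 + (-2 + 3*(-1030)*(-1136))) = -√(-525946 + (-2 + 3510240)) = -√(-525946 + 3510238) = -√2984292 = -6*√82897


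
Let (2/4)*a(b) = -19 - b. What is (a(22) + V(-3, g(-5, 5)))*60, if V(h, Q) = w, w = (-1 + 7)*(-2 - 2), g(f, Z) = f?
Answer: -6360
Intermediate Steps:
a(b) = -38 - 2*b (a(b) = 2*(-19 - b) = -38 - 2*b)
w = -24 (w = 6*(-4) = -24)
V(h, Q) = -24
(a(22) + V(-3, g(-5, 5)))*60 = ((-38 - 2*22) - 24)*60 = ((-38 - 44) - 24)*60 = (-82 - 24)*60 = -106*60 = -6360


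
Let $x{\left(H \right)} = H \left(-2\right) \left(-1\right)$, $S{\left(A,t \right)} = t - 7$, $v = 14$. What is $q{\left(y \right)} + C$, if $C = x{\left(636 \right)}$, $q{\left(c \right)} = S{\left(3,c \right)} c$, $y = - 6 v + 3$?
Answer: $8400$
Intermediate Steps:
$y = -81$ ($y = \left(-6\right) 14 + 3 = -84 + 3 = -81$)
$S{\left(A,t \right)} = -7 + t$
$q{\left(c \right)} = c \left(-7 + c\right)$ ($q{\left(c \right)} = \left(-7 + c\right) c = c \left(-7 + c\right)$)
$x{\left(H \right)} = 2 H$ ($x{\left(H \right)} = - 2 H \left(-1\right) = 2 H$)
$C = 1272$ ($C = 2 \cdot 636 = 1272$)
$q{\left(y \right)} + C = - 81 \left(-7 - 81\right) + 1272 = \left(-81\right) \left(-88\right) + 1272 = 7128 + 1272 = 8400$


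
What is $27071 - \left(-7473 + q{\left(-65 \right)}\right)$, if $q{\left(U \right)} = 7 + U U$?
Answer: $30312$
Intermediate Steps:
$q{\left(U \right)} = 7 + U^{2}$
$27071 - \left(-7473 + q{\left(-65 \right)}\right) = 27071 - \left(-7473 + \left(7 + \left(-65\right)^{2}\right)\right) = 27071 - \left(-7473 + \left(7 + 4225\right)\right) = 27071 - \left(-7473 + 4232\right) = 27071 - -3241 = 27071 + 3241 = 30312$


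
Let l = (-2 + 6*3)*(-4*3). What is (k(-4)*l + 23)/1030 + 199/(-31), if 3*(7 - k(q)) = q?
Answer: -253857/31930 ≈ -7.9504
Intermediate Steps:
k(q) = 7 - q/3
l = -192 (l = (-2 + 18)*(-12) = 16*(-12) = -192)
(k(-4)*l + 23)/1030 + 199/(-31) = ((7 - ⅓*(-4))*(-192) + 23)/1030 + 199/(-31) = ((7 + 4/3)*(-192) + 23)*(1/1030) + 199*(-1/31) = ((25/3)*(-192) + 23)*(1/1030) - 199/31 = (-1600 + 23)*(1/1030) - 199/31 = -1577*1/1030 - 199/31 = -1577/1030 - 199/31 = -253857/31930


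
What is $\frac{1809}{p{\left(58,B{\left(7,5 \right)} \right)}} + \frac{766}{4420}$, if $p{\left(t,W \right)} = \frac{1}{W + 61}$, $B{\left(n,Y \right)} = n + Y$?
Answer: $\frac{291846353}{2210} \approx 1.3206 \cdot 10^{5}$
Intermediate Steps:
$B{\left(n,Y \right)} = Y + n$
$p{\left(t,W \right)} = \frac{1}{61 + W}$
$\frac{1809}{p{\left(58,B{\left(7,5 \right)} \right)}} + \frac{766}{4420} = \frac{1809}{\frac{1}{61 + \left(5 + 7\right)}} + \frac{766}{4420} = \frac{1809}{\frac{1}{61 + 12}} + 766 \cdot \frac{1}{4420} = \frac{1809}{\frac{1}{73}} + \frac{383}{2210} = 1809 \frac{1}{\frac{1}{73}} + \frac{383}{2210} = 1809 \cdot 73 + \frac{383}{2210} = 132057 + \frac{383}{2210} = \frac{291846353}{2210}$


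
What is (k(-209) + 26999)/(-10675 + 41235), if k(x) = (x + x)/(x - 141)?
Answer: 2362517/2674000 ≈ 0.88351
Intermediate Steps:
k(x) = 2*x/(-141 + x) (k(x) = (2*x)/(-141 + x) = 2*x/(-141 + x))
(k(-209) + 26999)/(-10675 + 41235) = (2*(-209)/(-141 - 209) + 26999)/(-10675 + 41235) = (2*(-209)/(-350) + 26999)/30560 = (2*(-209)*(-1/350) + 26999)*(1/30560) = (209/175 + 26999)*(1/30560) = (4725034/175)*(1/30560) = 2362517/2674000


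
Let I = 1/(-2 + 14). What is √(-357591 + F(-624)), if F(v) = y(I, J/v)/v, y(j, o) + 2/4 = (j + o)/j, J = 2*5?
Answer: I*√2175583647/78 ≈ 597.99*I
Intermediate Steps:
J = 10
I = 1/12 ≈ 0.083333
y(j, o) = -½ + (j + o)/j
F(v) = (½ + 120/v)/v (F(v) = ((10/v + (½)*(1/12))/(1/12))/v = (12*(10/v + 1/24))/v = (12*(1/24 + 10/v))/v = (½ + 120/v)/v)
√(-357591 + F(-624)) = √(-357591 + (½)*(240 - 624)/(-624)²) = √(-357591 + (½)*(1/389376)*(-384)) = √(-357591 - 1/2028) = √(-725194549/2028) = I*√2175583647/78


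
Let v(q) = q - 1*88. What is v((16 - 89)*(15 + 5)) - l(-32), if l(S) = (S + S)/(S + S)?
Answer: -1549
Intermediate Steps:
v(q) = -88 + q (v(q) = q - 88 = -88 + q)
l(S) = 1 (l(S) = (2*S)/((2*S)) = (2*S)*(1/(2*S)) = 1)
v((16 - 89)*(15 + 5)) - l(-32) = (-88 + (16 - 89)*(15 + 5)) - 1*1 = (-88 - 73*20) - 1 = (-88 - 1460) - 1 = -1548 - 1 = -1549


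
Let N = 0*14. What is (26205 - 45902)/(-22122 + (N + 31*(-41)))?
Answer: 19697/23393 ≈ 0.84200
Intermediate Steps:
N = 0
(26205 - 45902)/(-22122 + (N + 31*(-41))) = (26205 - 45902)/(-22122 + (0 + 31*(-41))) = -19697/(-22122 + (0 - 1271)) = -19697/(-22122 - 1271) = -19697/(-23393) = -19697*(-1/23393) = 19697/23393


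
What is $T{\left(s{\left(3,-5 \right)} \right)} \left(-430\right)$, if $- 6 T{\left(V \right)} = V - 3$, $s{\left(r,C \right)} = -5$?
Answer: $- \frac{1720}{3} \approx -573.33$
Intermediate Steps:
$T{\left(V \right)} = \frac{1}{2} - \frac{V}{6}$ ($T{\left(V \right)} = - \frac{V - 3}{6} = - \frac{-3 + V}{6} = \frac{1}{2} - \frac{V}{6}$)
$T{\left(s{\left(3,-5 \right)} \right)} \left(-430\right) = \left(\frac{1}{2} - - \frac{5}{6}\right) \left(-430\right) = \left(\frac{1}{2} + \frac{5}{6}\right) \left(-430\right) = \frac{4}{3} \left(-430\right) = - \frac{1720}{3}$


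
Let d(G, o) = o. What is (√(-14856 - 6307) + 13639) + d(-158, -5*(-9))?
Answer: 13684 + I*√21163 ≈ 13684.0 + 145.48*I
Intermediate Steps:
(√(-14856 - 6307) + 13639) + d(-158, -5*(-9)) = (√(-14856 - 6307) + 13639) - 5*(-9) = (√(-21163) + 13639) + 45 = (I*√21163 + 13639) + 45 = (13639 + I*√21163) + 45 = 13684 + I*√21163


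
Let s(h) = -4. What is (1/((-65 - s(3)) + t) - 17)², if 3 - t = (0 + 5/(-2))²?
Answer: 19123129/66049 ≈ 289.53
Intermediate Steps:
t = -13/4 (t = 3 - (0 + 5/(-2))² = 3 - (0 + 5*(-½))² = 3 - (0 - 5/2)² = 3 - (-5/2)² = 3 - 1*25/4 = 3 - 25/4 = -13/4 ≈ -3.2500)
(1/((-65 - s(3)) + t) - 17)² = (1/((-65 - 1*(-4)) - 13/4) - 17)² = (1/((-65 + 4) - 13/4) - 17)² = (1/(-61 - 13/4) - 17)² = (1/(-257/4) - 17)² = (-4/257 - 17)² = (-4373/257)² = 19123129/66049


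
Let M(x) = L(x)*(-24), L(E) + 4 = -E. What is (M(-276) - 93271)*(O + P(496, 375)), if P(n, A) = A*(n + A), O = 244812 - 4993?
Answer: -56530544756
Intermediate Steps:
L(E) = -4 - E
O = 239819
P(n, A) = A*(A + n)
M(x) = 96 + 24*x (M(x) = (-4 - x)*(-24) = 96 + 24*x)
(M(-276) - 93271)*(O + P(496, 375)) = ((96 + 24*(-276)) - 93271)*(239819 + 375*(375 + 496)) = ((96 - 6624) - 93271)*(239819 + 375*871) = (-6528 - 93271)*(239819 + 326625) = -99799*566444 = -56530544756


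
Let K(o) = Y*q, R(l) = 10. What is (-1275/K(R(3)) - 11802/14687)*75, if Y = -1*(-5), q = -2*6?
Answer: 90089025/58748 ≈ 1533.5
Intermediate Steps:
q = -12
Y = 5
K(o) = -60 (K(o) = 5*(-12) = -60)
(-1275/K(R(3)) - 11802/14687)*75 = (-1275/(-60) - 11802/14687)*75 = (-1275*(-1/60) - 11802*1/14687)*75 = (85/4 - 11802/14687)*75 = (1201187/58748)*75 = 90089025/58748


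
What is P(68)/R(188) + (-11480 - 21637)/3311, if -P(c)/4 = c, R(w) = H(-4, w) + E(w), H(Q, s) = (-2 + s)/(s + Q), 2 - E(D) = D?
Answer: -68680537/8049987 ≈ -8.5318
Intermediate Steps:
E(D) = 2 - D
H(Q, s) = (-2 + s)/(Q + s)
R(w) = 2 - w + (-2 + w)/(-4 + w) (R(w) = (-2 + w)/(-4 + w) + (2 - w) = 2 - w + (-2 + w)/(-4 + w))
P(c) = -4*c
P(68)/R(188) + (-11480 - 21637)/3311 = (-4*68)/(((-10 - 1*188² + 7*188)/(-4 + 188))) + (-11480 - 21637)/3311 = -272*184/(-10 - 1*35344 + 1316) - 33117*1/3311 = -272*184/(-10 - 35344 + 1316) - 4731/473 = -272/((1/184)*(-34038)) - 4731/473 = -272/(-17019/92) - 4731/473 = -272*(-92/17019) - 4731/473 = 25024/17019 - 4731/473 = -68680537/8049987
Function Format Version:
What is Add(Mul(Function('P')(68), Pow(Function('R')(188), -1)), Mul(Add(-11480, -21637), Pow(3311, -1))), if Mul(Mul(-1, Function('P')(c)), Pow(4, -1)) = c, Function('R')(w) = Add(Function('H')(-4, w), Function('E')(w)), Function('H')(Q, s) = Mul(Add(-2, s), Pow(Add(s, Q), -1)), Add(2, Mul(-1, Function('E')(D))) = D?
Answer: Rational(-68680537, 8049987) ≈ -8.5318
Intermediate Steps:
Function('E')(D) = Add(2, Mul(-1, D))
Function('H')(Q, s) = Mul(Pow(Add(Q, s), -1), Add(-2, s)) (Function('H')(Q, s) = Mul(Add(-2, s), Pow(Add(Q, s), -1)) = Mul(Pow(Add(Q, s), -1), Add(-2, s)))
Function('R')(w) = Add(2, Mul(-1, w), Mul(Pow(Add(-4, w), -1), Add(-2, w))) (Function('R')(w) = Add(Mul(Pow(Add(-4, w), -1), Add(-2, w)), Add(2, Mul(-1, w))) = Add(2, Mul(-1, w), Mul(Pow(Add(-4, w), -1), Add(-2, w))))
Function('P')(c) = Mul(-4, c)
Add(Mul(Function('P')(68), Pow(Function('R')(188), -1)), Mul(Add(-11480, -21637), Pow(3311, -1))) = Add(Mul(Mul(-4, 68), Pow(Mul(Pow(Add(-4, 188), -1), Add(-10, Mul(-1, Pow(188, 2)), Mul(7, 188))), -1)), Mul(Add(-11480, -21637), Pow(3311, -1))) = Add(Mul(-272, Pow(Mul(Pow(184, -1), Add(-10, Mul(-1, 35344), 1316)), -1)), Mul(-33117, Rational(1, 3311))) = Add(Mul(-272, Pow(Mul(Rational(1, 184), Add(-10, -35344, 1316)), -1)), Rational(-4731, 473)) = Add(Mul(-272, Pow(Mul(Rational(1, 184), -34038), -1)), Rational(-4731, 473)) = Add(Mul(-272, Pow(Rational(-17019, 92), -1)), Rational(-4731, 473)) = Add(Mul(-272, Rational(-92, 17019)), Rational(-4731, 473)) = Add(Rational(25024, 17019), Rational(-4731, 473)) = Rational(-68680537, 8049987)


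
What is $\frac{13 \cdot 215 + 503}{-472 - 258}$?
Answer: $- \frac{1649}{365} \approx -4.5178$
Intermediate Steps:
$\frac{13 \cdot 215 + 503}{-472 - 258} = \frac{2795 + 503}{-730} = 3298 \left(- \frac{1}{730}\right) = - \frac{1649}{365}$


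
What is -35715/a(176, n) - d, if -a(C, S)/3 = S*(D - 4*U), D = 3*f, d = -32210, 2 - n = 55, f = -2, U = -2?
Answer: 3402355/106 ≈ 32098.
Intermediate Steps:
n = -53 (n = 2 - 1*55 = 2 - 55 = -53)
D = -6 (D = 3*(-2) = -6)
a(C, S) = -6*S (a(C, S) = -3*S*(-6 - 4*(-2)) = -3*S*(-6 + 8) = -3*S*2 = -6*S)
-35715/a(176, n) - d = -35715/((-6*(-53))) - 1*(-32210) = -35715/318 + 32210 = -35715*1/318 + 32210 = -11905/106 + 32210 = 3402355/106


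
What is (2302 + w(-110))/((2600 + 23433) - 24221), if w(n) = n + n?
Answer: 347/302 ≈ 1.1490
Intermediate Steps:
w(n) = 2*n
(2302 + w(-110))/((2600 + 23433) - 24221) = (2302 + 2*(-110))/((2600 + 23433) - 24221) = (2302 - 220)/(26033 - 24221) = 2082/1812 = 2082*(1/1812) = 347/302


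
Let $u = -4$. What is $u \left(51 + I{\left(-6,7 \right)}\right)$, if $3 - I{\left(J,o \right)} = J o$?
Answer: $-384$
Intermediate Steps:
$I{\left(J,o \right)} = 3 - J o$
$u \left(51 + I{\left(-6,7 \right)}\right) = - 4 \left(51 - \left(-3 - 42\right)\right) = - 4 \left(51 + \left(3 + 42\right)\right) = - 4 \left(51 + 45\right) = \left(-4\right) 96 = -384$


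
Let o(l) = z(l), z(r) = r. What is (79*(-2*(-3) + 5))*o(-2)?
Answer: -1738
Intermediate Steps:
o(l) = l
(79*(-2*(-3) + 5))*o(-2) = (79*(-2*(-3) + 5))*(-2) = (79*(6 + 5))*(-2) = (79*11)*(-2) = 869*(-2) = -1738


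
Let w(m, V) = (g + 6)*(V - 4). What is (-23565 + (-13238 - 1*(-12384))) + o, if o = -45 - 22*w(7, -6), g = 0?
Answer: -23144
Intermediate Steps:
w(m, V) = -24 + 6*V (w(m, V) = (0 + 6)*(V - 4) = 6*(-4 + V) = -24 + 6*V)
o = 1275 (o = -45 - 22*(-24 + 6*(-6)) = -45 - 22*(-24 - 36) = -45 - 22*(-60) = -45 + 1320 = 1275)
(-23565 + (-13238 - 1*(-12384))) + o = (-23565 + (-13238 - 1*(-12384))) + 1275 = (-23565 + (-13238 + 12384)) + 1275 = (-23565 - 854) + 1275 = -24419 + 1275 = -23144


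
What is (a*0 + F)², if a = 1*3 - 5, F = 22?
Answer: 484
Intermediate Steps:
a = -2 (a = 3 - 5 = -2)
(a*0 + F)² = (-2*0 + 22)² = (0 + 22)² = 22² = 484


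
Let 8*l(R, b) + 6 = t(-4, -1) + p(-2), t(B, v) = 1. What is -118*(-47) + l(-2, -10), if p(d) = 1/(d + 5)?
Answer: 66545/12 ≈ 5545.4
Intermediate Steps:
p(d) = 1/(5 + d)
l(R, b) = -7/12 (l(R, b) = -3/4 + (1 + 1/(5 - 2))/8 = -3/4 + (1 + 1/3)/8 = -3/4 + (1/8)*(4/3) = -3/4 + 1/6 = -7/12)
-118*(-47) + l(-2, -10) = -118*(-47) - 7/12 = 5546 - 7/12 = 66545/12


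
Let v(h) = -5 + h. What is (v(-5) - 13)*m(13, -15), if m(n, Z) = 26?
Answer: -598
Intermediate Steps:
(v(-5) - 13)*m(13, -15) = ((-5 - 5) - 13)*26 = (-10 - 13)*26 = -23*26 = -598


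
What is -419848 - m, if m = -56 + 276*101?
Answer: -447668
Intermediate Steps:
m = 27820 (m = -56 + 27876 = 27820)
-419848 - m = -419848 - 1*27820 = -419848 - 27820 = -447668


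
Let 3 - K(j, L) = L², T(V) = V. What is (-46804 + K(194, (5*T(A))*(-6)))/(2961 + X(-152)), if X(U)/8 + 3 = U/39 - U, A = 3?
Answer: -2141139/160751 ≈ -13.320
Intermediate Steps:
X(U) = -24 - 304*U/39 (X(U) = -24 + 8*(U/39 - U) = -24 + 8*(-38*U/39) = -24 - 304*U/39)
K(j, L) = 3 - L²
(-46804 + K(194, (5*T(A))*(-6)))/(2961 + X(-152)) = (-46804 + (3 - ((5*3)*(-6))²))/(2961 + (-24 - 304/39*(-152))) = (-46804 + (3 - (15*(-6))²))/(2961 + (-24 + 46208/39)) = (-46804 + (3 - 1*(-90)²))/(2961 + 45272/39) = (-46804 + (3 - 1*8100))/(160751/39) = (-46804 + (3 - 8100))*(39/160751) = (-46804 - 8097)*(39/160751) = -54901*39/160751 = -2141139/160751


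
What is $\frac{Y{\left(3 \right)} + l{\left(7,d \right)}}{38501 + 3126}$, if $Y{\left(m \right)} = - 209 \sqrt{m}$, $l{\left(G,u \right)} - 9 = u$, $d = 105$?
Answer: $\frac{114}{41627} - \frac{209 \sqrt{3}}{41627} \approx -0.0059576$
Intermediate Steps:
$l{\left(G,u \right)} = 9 + u$
$\frac{Y{\left(3 \right)} + l{\left(7,d \right)}}{38501 + 3126} = \frac{- 209 \sqrt{3} + \left(9 + 105\right)}{38501 + 3126} = \frac{- 209 \sqrt{3} + 114}{41627} = \left(114 - 209 \sqrt{3}\right) \frac{1}{41627} = \frac{114}{41627} - \frac{209 \sqrt{3}}{41627}$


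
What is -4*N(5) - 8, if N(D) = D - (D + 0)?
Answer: -8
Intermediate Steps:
N(D) = 0 (N(D) = D - D = 0)
-4*N(5) - 8 = -4*0 - 8 = 0 - 8 = -8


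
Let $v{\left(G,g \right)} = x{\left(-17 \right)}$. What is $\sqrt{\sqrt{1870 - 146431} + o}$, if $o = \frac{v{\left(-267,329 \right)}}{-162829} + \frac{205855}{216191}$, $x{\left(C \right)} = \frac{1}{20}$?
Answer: $\frac{\sqrt{117994673189789337586755 + 123919237414996330692100 i \sqrt{144561}}}{352021643390} \approx 13.805 + 13.771 i$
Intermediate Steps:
$x{\left(C \right)} = \frac{1}{20}$
$v{\left(G,g \right)} = \frac{1}{20}$
$o = \frac{670383059709}{704043286780}$ ($o = \frac{1}{20 \left(-162829\right)} + \frac{205855}{216191} = \frac{1}{20} \left(- \frac{1}{162829}\right) + 205855 \cdot \frac{1}{216191} = - \frac{1}{3256580} + \frac{205855}{216191} = \frac{670383059709}{704043286780} \approx 0.95219$)
$\sqrt{\sqrt{1870 - 146431} + o} = \sqrt{\sqrt{1870 - 146431} + \frac{670383059709}{704043286780}} = \sqrt{\sqrt{-144561} + \frac{670383059709}{704043286780}} = \sqrt{i \sqrt{144561} + \frac{670383059709}{704043286780}} = \sqrt{\frac{670383059709}{704043286780} + i \sqrt{144561}}$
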